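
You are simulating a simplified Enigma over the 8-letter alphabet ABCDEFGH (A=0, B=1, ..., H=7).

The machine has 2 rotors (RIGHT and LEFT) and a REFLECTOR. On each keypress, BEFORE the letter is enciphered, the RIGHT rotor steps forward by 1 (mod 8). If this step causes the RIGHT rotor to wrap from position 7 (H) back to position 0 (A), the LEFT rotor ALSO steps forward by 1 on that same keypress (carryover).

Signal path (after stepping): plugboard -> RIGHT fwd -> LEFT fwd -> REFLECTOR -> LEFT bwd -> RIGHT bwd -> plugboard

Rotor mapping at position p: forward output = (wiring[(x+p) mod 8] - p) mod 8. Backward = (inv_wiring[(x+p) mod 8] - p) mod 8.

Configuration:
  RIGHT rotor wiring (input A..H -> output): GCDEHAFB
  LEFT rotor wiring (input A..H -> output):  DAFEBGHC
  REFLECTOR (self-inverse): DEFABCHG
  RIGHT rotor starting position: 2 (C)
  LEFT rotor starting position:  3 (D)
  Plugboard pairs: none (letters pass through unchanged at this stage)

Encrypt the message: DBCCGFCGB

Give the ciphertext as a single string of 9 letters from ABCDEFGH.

Answer: CCDBDHFEF

Derivation:
Char 1 ('D'): step: R->3, L=3; D->plug->D->R->C->L->D->refl->A->L'->F->R'->C->plug->C
Char 2 ('B'): step: R->4, L=3; B->plug->B->R->E->L->H->refl->G->L'->B->R'->C->plug->C
Char 3 ('C'): step: R->5, L=3; C->plug->C->R->E->L->H->refl->G->L'->B->R'->D->plug->D
Char 4 ('C'): step: R->6, L=3; C->plug->C->R->A->L->B->refl->E->L'->D->R'->B->plug->B
Char 5 ('G'): step: R->7, L=3; G->plug->G->R->B->L->G->refl->H->L'->E->R'->D->plug->D
Char 6 ('F'): step: R->0, L->4 (L advanced); F->plug->F->R->A->L->F->refl->C->L'->B->R'->H->plug->H
Char 7 ('C'): step: R->1, L=4; C->plug->C->R->D->L->G->refl->H->L'->E->R'->F->plug->F
Char 8 ('G'): step: R->2, L=4; G->plug->G->R->E->L->H->refl->G->L'->D->R'->E->plug->E
Char 9 ('B'): step: R->3, L=4; B->plug->B->R->E->L->H->refl->G->L'->D->R'->F->plug->F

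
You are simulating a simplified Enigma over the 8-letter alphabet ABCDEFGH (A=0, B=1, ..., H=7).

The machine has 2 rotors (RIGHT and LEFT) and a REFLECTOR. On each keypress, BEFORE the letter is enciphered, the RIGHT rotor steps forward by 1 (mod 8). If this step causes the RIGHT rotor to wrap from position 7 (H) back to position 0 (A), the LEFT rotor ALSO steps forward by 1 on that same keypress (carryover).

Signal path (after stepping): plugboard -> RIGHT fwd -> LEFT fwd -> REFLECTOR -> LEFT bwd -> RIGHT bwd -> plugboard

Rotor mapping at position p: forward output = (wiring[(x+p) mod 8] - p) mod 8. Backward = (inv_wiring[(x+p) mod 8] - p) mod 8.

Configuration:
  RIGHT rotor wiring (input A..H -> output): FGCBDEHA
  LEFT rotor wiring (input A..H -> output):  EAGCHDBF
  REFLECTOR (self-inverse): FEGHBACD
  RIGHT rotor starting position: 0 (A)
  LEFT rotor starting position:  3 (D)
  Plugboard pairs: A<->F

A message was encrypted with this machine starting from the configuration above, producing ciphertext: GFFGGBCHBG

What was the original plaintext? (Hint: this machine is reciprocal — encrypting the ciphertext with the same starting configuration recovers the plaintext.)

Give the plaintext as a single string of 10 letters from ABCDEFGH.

Char 1 ('G'): step: R->1, L=3; G->plug->G->R->H->L->D->refl->H->L'->A->R'->C->plug->C
Char 2 ('F'): step: R->2, L=3; F->plug->A->R->A->L->H->refl->D->L'->H->R'->B->plug->B
Char 3 ('F'): step: R->3, L=3; F->plug->A->R->G->L->F->refl->A->L'->C->R'->F->plug->A
Char 4 ('G'): step: R->4, L=3; G->plug->G->R->G->L->F->refl->A->L'->C->R'->F->plug->A
Char 5 ('G'): step: R->5, L=3; G->plug->G->R->E->L->C->refl->G->L'->D->R'->C->plug->C
Char 6 ('B'): step: R->6, L=3; B->plug->B->R->C->L->A->refl->F->L'->G->R'->H->plug->H
Char 7 ('C'): step: R->7, L=3; C->plug->C->R->H->L->D->refl->H->L'->A->R'->H->plug->H
Char 8 ('H'): step: R->0, L->4 (L advanced); H->plug->H->R->A->L->D->refl->H->L'->B->R'->D->plug->D
Char 9 ('B'): step: R->1, L=4; B->plug->B->R->B->L->H->refl->D->L'->A->R'->C->plug->C
Char 10 ('G'): step: R->2, L=4; G->plug->G->R->D->L->B->refl->E->L'->F->R'->E->plug->E

Answer: CBAACHHDCE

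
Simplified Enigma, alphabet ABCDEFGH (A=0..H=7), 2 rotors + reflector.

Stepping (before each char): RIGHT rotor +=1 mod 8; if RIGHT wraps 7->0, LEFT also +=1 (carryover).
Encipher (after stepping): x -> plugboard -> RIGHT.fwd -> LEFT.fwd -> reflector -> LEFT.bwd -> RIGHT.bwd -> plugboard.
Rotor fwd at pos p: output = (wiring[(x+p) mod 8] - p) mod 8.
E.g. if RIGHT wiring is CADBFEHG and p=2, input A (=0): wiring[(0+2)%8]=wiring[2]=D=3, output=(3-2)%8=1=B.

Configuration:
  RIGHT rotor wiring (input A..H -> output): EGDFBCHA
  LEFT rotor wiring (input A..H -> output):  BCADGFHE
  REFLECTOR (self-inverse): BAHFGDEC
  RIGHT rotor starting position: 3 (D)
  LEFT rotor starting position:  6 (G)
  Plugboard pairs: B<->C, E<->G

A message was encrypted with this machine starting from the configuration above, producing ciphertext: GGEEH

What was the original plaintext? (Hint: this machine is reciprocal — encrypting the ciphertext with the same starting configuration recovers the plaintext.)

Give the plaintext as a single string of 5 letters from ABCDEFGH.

Char 1 ('G'): step: R->4, L=6; G->plug->E->R->A->L->B->refl->A->L'->G->R'->B->plug->C
Char 2 ('G'): step: R->5, L=6; G->plug->E->R->B->L->G->refl->E->L'->D->R'->C->plug->B
Char 3 ('E'): step: R->6, L=6; E->plug->G->R->D->L->E->refl->G->L'->B->R'->A->plug->A
Char 4 ('E'): step: R->7, L=6; E->plug->G->R->D->L->E->refl->G->L'->B->R'->A->plug->A
Char 5 ('H'): step: R->0, L->7 (L advanced); H->plug->H->R->A->L->F->refl->D->L'->C->R'->F->plug->F

Answer: CBAAF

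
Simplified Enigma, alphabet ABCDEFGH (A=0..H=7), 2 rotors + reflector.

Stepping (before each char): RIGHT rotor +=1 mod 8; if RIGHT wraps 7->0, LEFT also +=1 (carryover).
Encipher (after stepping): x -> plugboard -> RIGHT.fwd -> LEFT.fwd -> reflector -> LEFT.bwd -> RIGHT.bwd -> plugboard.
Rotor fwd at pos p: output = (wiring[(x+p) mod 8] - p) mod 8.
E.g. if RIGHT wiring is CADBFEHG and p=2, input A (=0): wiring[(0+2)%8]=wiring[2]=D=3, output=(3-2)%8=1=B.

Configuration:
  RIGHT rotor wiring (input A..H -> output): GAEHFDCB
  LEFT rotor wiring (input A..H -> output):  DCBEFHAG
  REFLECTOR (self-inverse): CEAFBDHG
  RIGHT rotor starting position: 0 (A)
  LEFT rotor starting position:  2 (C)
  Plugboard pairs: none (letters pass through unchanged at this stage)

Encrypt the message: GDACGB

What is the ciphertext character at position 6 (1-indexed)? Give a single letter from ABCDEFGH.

Char 1 ('G'): step: R->1, L=2; G->plug->G->R->A->L->H->refl->G->L'->E->R'->D->plug->D
Char 2 ('D'): step: R->2, L=2; D->plug->D->R->B->L->C->refl->A->L'->H->R'->F->plug->F
Char 3 ('A'): step: R->3, L=2; A->plug->A->R->E->L->G->refl->H->L'->A->R'->C->plug->C
Char 4 ('C'): step: R->4, L=2; C->plug->C->R->G->L->B->refl->E->L'->F->R'->D->plug->D
Char 5 ('G'): step: R->5, L=2; G->plug->G->R->C->L->D->refl->F->L'->D->R'->E->plug->E
Char 6 ('B'): step: R->6, L=2; B->plug->B->R->D->L->F->refl->D->L'->C->R'->D->plug->D

D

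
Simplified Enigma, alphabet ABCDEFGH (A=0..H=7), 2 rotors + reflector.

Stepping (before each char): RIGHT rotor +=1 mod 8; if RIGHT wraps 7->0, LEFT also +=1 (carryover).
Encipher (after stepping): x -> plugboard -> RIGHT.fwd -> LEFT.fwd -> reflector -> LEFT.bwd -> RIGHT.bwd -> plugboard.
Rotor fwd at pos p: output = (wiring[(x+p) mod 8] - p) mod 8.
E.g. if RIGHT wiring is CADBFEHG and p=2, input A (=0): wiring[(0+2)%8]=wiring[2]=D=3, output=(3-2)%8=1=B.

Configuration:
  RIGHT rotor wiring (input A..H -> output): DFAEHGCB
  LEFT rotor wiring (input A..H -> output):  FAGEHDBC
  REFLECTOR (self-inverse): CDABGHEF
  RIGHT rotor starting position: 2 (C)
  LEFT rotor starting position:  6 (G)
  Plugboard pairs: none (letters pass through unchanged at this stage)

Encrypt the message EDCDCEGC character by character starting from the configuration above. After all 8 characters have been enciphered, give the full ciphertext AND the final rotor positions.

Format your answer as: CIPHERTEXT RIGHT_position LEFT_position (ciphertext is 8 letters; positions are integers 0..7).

Answer: FFFEFBHF 2 7

Derivation:
Char 1 ('E'): step: R->3, L=6; E->plug->E->R->G->L->B->refl->D->L'->A->R'->F->plug->F
Char 2 ('D'): step: R->4, L=6; D->plug->D->R->F->L->G->refl->E->L'->B->R'->F->plug->F
Char 3 ('C'): step: R->5, L=6; C->plug->C->R->E->L->A->refl->C->L'->D->R'->F->plug->F
Char 4 ('D'): step: R->6, L=6; D->plug->D->R->H->L->F->refl->H->L'->C->R'->E->plug->E
Char 5 ('C'): step: R->7, L=6; C->plug->C->R->G->L->B->refl->D->L'->A->R'->F->plug->F
Char 6 ('E'): step: R->0, L->7 (L advanced); E->plug->E->R->H->L->C->refl->A->L'->F->R'->B->plug->B
Char 7 ('G'): step: R->1, L=7; G->plug->G->R->A->L->D->refl->B->L'->C->R'->H->plug->H
Char 8 ('C'): step: R->2, L=7; C->plug->C->R->F->L->A->refl->C->L'->H->R'->F->plug->F
Final: ciphertext=FFFEFBHF, RIGHT=2, LEFT=7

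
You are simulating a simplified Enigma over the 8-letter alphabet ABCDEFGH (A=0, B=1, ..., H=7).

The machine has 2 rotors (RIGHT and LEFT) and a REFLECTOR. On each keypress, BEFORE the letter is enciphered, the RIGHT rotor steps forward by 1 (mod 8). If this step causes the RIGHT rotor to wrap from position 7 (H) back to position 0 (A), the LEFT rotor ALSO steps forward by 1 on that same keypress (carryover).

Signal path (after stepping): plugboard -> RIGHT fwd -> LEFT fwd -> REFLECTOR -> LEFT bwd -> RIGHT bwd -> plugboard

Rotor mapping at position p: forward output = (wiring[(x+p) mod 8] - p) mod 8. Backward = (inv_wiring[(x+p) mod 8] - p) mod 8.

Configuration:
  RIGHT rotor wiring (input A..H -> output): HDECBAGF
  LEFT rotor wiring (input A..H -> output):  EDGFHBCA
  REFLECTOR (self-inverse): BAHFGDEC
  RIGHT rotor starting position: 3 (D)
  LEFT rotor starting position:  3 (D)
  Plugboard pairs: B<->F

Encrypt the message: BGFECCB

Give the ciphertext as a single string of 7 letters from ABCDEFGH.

Answer: FEBFADA

Derivation:
Char 1 ('B'): step: R->4, L=3; B->plug->F->R->H->L->D->refl->F->L'->E->R'->B->plug->F
Char 2 ('G'): step: R->5, L=3; G->plug->G->R->F->L->B->refl->A->L'->G->R'->E->plug->E
Char 3 ('F'): step: R->6, L=3; F->plug->B->R->H->L->D->refl->F->L'->E->R'->F->plug->B
Char 4 ('E'): step: R->7, L=3; E->plug->E->R->D->L->H->refl->C->L'->A->R'->B->plug->F
Char 5 ('C'): step: R->0, L->4 (L advanced); C->plug->C->R->E->L->A->refl->B->L'->H->R'->A->plug->A
Char 6 ('C'): step: R->1, L=4; C->plug->C->R->B->L->F->refl->D->L'->A->R'->D->plug->D
Char 7 ('B'): step: R->2, L=4; B->plug->F->R->D->L->E->refl->G->L'->C->R'->A->plug->A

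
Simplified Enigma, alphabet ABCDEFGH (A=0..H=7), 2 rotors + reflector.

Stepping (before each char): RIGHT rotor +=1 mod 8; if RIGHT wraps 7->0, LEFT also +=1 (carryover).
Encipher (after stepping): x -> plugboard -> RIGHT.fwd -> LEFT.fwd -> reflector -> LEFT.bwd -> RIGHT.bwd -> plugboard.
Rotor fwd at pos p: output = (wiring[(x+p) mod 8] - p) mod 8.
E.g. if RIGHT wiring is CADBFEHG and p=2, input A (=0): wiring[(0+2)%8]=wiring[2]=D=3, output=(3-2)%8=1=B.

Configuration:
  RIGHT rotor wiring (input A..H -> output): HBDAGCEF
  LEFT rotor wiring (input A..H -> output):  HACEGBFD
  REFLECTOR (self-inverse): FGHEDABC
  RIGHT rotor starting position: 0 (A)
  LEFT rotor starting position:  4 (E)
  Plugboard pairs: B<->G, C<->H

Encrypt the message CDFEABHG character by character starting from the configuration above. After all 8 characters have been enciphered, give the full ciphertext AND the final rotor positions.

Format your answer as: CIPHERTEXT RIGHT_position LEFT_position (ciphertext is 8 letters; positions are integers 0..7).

Answer: GFAHEDAC 0 5

Derivation:
Char 1 ('C'): step: R->1, L=4; C->plug->H->R->G->L->G->refl->B->L'->C->R'->B->plug->G
Char 2 ('D'): step: R->2, L=4; D->plug->D->R->A->L->C->refl->H->L'->D->R'->F->plug->F
Char 3 ('F'): step: R->3, L=4; F->plug->F->R->E->L->D->refl->E->L'->F->R'->A->plug->A
Char 4 ('E'): step: R->4, L=4; E->plug->E->R->D->L->H->refl->C->L'->A->R'->C->plug->H
Char 5 ('A'): step: R->5, L=4; A->plug->A->R->F->L->E->refl->D->L'->E->R'->E->plug->E
Char 6 ('B'): step: R->6, L=4; B->plug->G->R->A->L->C->refl->H->L'->D->R'->D->plug->D
Char 7 ('H'): step: R->7, L=4; H->plug->C->R->C->L->B->refl->G->L'->G->R'->A->plug->A
Char 8 ('G'): step: R->0, L->5 (L advanced); G->plug->B->R->B->L->A->refl->F->L'->F->R'->H->plug->C
Final: ciphertext=GFAHEDAC, RIGHT=0, LEFT=5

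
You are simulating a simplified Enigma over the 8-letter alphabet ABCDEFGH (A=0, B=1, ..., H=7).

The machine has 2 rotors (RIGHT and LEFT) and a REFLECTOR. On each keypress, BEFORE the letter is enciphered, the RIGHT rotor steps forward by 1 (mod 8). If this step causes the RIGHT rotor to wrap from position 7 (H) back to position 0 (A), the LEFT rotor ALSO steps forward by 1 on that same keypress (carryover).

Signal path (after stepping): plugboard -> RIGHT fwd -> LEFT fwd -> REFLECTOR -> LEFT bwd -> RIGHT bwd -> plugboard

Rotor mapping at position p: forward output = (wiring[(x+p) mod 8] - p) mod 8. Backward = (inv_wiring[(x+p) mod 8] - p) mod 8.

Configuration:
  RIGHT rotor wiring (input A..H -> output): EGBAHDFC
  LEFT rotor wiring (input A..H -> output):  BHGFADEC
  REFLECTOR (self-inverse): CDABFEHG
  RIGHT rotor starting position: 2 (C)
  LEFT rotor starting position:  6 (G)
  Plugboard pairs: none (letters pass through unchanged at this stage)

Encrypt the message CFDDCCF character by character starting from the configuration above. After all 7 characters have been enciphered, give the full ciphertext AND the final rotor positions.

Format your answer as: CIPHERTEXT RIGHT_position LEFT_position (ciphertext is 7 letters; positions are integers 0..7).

Char 1 ('C'): step: R->3, L=6; C->plug->C->R->A->L->G->refl->H->L'->F->R'->A->plug->A
Char 2 ('F'): step: R->4, L=6; F->plug->F->R->C->L->D->refl->B->L'->D->R'->A->plug->A
Char 3 ('D'): step: R->5, L=6; D->plug->D->R->H->L->F->refl->E->L'->B->R'->E->plug->E
Char 4 ('D'): step: R->6, L=6; D->plug->D->R->A->L->G->refl->H->L'->F->R'->H->plug->H
Char 5 ('C'): step: R->7, L=6; C->plug->C->R->H->L->F->refl->E->L'->B->R'->E->plug->E
Char 6 ('C'): step: R->0, L->7 (L advanced); C->plug->C->R->B->L->C->refl->A->L'->C->R'->H->plug->H
Char 7 ('F'): step: R->1, L=7; F->plug->F->R->E->L->G->refl->H->L'->D->R'->H->plug->H
Final: ciphertext=AAEHEHH, RIGHT=1, LEFT=7

Answer: AAEHEHH 1 7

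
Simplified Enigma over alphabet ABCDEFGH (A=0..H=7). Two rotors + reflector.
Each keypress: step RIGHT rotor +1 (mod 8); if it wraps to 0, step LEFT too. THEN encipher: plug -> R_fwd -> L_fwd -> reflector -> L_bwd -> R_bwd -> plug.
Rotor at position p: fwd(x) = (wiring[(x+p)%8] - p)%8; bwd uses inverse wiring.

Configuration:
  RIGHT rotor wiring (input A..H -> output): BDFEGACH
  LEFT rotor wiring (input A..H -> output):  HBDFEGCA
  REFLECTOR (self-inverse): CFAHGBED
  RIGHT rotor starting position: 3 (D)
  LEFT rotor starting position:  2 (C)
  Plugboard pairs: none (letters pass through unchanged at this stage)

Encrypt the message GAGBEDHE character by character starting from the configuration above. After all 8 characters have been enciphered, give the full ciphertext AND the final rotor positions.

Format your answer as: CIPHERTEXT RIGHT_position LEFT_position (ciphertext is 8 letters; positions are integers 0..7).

Answer: FBFCCGCA 3 3

Derivation:
Char 1 ('G'): step: R->4, L=2; G->plug->G->R->B->L->D->refl->H->L'->H->R'->F->plug->F
Char 2 ('A'): step: R->5, L=2; A->plug->A->R->D->L->E->refl->G->L'->F->R'->B->plug->B
Char 3 ('G'): step: R->6, L=2; G->plug->G->R->A->L->B->refl->F->L'->G->R'->F->plug->F
Char 4 ('B'): step: R->7, L=2; B->plug->B->R->C->L->C->refl->A->L'->E->R'->C->plug->C
Char 5 ('E'): step: R->0, L->3 (L advanced); E->plug->E->R->G->L->G->refl->E->L'->F->R'->C->plug->C
Char 6 ('D'): step: R->1, L=3; D->plug->D->R->F->L->E->refl->G->L'->G->R'->G->plug->G
Char 7 ('H'): step: R->2, L=3; H->plug->H->R->B->L->B->refl->F->L'->E->R'->C->plug->C
Char 8 ('E'): step: R->3, L=3; E->plug->E->R->E->L->F->refl->B->L'->B->R'->A->plug->A
Final: ciphertext=FBFCCGCA, RIGHT=3, LEFT=3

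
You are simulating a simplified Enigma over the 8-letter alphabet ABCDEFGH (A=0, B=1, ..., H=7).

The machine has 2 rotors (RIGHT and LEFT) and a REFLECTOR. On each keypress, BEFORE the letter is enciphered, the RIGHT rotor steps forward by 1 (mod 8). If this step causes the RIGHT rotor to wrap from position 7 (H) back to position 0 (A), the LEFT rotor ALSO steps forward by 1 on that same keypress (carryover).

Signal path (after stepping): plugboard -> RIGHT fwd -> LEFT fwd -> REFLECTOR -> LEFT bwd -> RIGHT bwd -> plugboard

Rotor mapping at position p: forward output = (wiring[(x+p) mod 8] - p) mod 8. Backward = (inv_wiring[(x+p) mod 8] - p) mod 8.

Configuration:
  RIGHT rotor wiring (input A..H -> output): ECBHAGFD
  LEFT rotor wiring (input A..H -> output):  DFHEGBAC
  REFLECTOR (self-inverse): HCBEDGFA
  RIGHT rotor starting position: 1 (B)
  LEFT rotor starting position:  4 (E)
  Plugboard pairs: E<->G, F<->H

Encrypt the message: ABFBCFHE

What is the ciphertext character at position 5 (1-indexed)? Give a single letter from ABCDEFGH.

Char 1 ('A'): step: R->2, L=4; A->plug->A->R->H->L->A->refl->H->L'->E->R'->D->plug->D
Char 2 ('B'): step: R->3, L=4; B->plug->B->R->F->L->B->refl->C->L'->A->R'->E->plug->G
Char 3 ('F'): step: R->4, L=4; F->plug->H->R->D->L->G->refl->F->L'->B->R'->C->plug->C
Char 4 ('B'): step: R->5, L=4; B->plug->B->R->A->L->C->refl->B->L'->F->R'->E->plug->G
Char 5 ('C'): step: R->6, L=4; C->plug->C->R->G->L->D->refl->E->L'->C->R'->G->plug->E

E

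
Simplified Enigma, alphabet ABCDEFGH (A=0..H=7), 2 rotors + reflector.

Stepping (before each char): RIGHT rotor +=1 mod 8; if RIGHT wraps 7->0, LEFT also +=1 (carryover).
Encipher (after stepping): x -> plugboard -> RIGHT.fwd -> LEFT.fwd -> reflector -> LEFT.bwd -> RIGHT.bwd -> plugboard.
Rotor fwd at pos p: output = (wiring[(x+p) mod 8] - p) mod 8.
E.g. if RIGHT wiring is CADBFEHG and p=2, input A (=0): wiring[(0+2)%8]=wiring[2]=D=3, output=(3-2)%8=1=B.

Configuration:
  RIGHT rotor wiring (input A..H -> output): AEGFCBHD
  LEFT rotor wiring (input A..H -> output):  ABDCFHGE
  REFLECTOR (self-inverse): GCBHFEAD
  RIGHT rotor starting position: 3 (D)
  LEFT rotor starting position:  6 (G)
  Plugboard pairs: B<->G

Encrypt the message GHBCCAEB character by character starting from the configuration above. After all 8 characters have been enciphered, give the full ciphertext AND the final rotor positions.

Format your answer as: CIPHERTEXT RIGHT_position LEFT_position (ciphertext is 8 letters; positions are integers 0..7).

Char 1 ('G'): step: R->4, L=6; G->plug->B->R->F->L->E->refl->F->L'->E->R'->E->plug->E
Char 2 ('H'): step: R->5, L=6; H->plug->H->R->F->L->E->refl->F->L'->E->R'->A->plug->A
Char 3 ('B'): step: R->6, L=6; B->plug->G->R->E->L->F->refl->E->L'->F->R'->B->plug->G
Char 4 ('C'): step: R->7, L=6; C->plug->C->R->F->L->E->refl->F->L'->E->R'->A->plug->A
Char 5 ('C'): step: R->0, L->7 (L advanced); C->plug->C->R->G->L->A->refl->G->L'->F->R'->D->plug->D
Char 6 ('A'): step: R->1, L=7; A->plug->A->R->D->L->E->refl->F->L'->A->R'->E->plug->E
Char 7 ('E'): step: R->2, L=7; E->plug->E->R->F->L->G->refl->A->L'->G->R'->G->plug->B
Char 8 ('B'): step: R->3, L=7; B->plug->G->R->B->L->B->refl->C->L'->C->R'->A->plug->A
Final: ciphertext=EAGADEBA, RIGHT=3, LEFT=7

Answer: EAGADEBA 3 7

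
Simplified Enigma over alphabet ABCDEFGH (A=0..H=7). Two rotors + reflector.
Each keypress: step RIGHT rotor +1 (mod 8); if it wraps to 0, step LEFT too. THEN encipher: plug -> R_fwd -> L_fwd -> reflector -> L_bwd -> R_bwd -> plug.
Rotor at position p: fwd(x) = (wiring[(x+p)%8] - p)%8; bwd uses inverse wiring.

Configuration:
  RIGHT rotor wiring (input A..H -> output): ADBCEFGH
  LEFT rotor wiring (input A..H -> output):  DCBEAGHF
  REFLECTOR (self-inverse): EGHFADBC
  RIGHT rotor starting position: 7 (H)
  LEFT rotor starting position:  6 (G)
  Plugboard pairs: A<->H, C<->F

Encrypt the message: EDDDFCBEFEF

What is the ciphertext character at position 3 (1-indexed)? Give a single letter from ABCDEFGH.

Char 1 ('E'): step: R->0, L->7 (L advanced); E->plug->E->R->E->L->F->refl->D->L'->C->R'->D->plug->D
Char 2 ('D'): step: R->1, L=7; D->plug->D->R->D->L->C->refl->H->L'->G->R'->G->plug->G
Char 3 ('D'): step: R->2, L=7; D->plug->D->R->D->L->C->refl->H->L'->G->R'->G->plug->G

G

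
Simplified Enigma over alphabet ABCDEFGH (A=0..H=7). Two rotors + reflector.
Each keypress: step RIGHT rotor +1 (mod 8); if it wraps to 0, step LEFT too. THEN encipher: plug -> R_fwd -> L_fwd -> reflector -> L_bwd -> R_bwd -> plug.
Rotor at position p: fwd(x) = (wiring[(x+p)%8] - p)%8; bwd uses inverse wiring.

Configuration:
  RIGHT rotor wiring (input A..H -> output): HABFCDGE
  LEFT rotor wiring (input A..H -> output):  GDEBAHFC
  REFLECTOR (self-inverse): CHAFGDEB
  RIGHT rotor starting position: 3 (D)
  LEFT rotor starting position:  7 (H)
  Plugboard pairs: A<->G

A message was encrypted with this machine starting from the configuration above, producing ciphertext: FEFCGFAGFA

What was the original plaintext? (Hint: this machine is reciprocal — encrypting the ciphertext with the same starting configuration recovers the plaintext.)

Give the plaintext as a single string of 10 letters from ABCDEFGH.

Char 1 ('F'): step: R->4, L=7; F->plug->F->R->E->L->C->refl->A->L'->G->R'->A->plug->G
Char 2 ('E'): step: R->5, L=7; E->plug->E->R->D->L->F->refl->D->L'->A->R'->G->plug->A
Char 3 ('F'): step: R->6, L=7; F->plug->F->R->H->L->G->refl->E->L'->C->R'->D->plug->D
Char 4 ('C'): step: R->7, L=7; C->plug->C->R->B->L->H->refl->B->L'->F->R'->A->plug->G
Char 5 ('G'): step: R->0, L->0 (L advanced); G->plug->A->R->H->L->C->refl->A->L'->E->R'->H->plug->H
Char 6 ('F'): step: R->1, L=0; F->plug->F->R->F->L->H->refl->B->L'->D->R'->G->plug->A
Char 7 ('A'): step: R->2, L=0; A->plug->G->R->F->L->H->refl->B->L'->D->R'->B->plug->B
Char 8 ('G'): step: R->3, L=0; G->plug->A->R->C->L->E->refl->G->L'->A->R'->C->plug->C
Char 9 ('F'): step: R->4, L=0; F->plug->F->R->E->L->A->refl->C->L'->H->R'->B->plug->B
Char 10 ('A'): step: R->5, L=0; A->plug->G->R->A->L->G->refl->E->L'->C->R'->D->plug->D

Answer: GADGHABCBD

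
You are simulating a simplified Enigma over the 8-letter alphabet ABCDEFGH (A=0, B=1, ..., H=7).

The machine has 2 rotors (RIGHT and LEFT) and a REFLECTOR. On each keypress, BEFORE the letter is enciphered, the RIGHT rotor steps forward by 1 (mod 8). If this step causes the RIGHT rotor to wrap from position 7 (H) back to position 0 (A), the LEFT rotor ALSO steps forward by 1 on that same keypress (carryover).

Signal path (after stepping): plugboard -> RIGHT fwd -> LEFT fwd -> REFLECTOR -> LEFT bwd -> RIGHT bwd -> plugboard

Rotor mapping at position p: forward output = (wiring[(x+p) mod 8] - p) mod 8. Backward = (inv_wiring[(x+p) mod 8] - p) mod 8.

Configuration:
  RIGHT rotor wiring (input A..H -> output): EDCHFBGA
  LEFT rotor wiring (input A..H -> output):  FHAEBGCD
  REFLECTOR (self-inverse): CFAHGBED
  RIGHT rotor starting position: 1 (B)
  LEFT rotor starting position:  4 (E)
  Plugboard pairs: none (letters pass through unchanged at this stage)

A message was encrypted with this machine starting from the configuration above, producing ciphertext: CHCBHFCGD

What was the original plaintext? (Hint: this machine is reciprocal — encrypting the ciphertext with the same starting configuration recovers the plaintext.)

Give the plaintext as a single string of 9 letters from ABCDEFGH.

Answer: BFGDDGDAG

Derivation:
Char 1 ('C'): step: R->2, L=4; C->plug->C->R->D->L->H->refl->D->L'->F->R'->B->plug->B
Char 2 ('H'): step: R->3, L=4; H->plug->H->R->H->L->A->refl->C->L'->B->R'->F->plug->F
Char 3 ('C'): step: R->4, L=4; C->plug->C->R->C->L->G->refl->E->L'->G->R'->G->plug->G
Char 4 ('B'): step: R->5, L=4; B->plug->B->R->B->L->C->refl->A->L'->H->R'->D->plug->D
Char 5 ('H'): step: R->6, L=4; H->plug->H->R->D->L->H->refl->D->L'->F->R'->D->plug->D
Char 6 ('F'): step: R->7, L=4; F->plug->F->R->G->L->E->refl->G->L'->C->R'->G->plug->G
Char 7 ('C'): step: R->0, L->5 (L advanced); C->plug->C->R->C->L->G->refl->E->L'->H->R'->D->plug->D
Char 8 ('G'): step: R->1, L=5; G->plug->G->R->H->L->E->refl->G->L'->C->R'->A->plug->A
Char 9 ('D'): step: R->2, L=5; D->plug->D->R->H->L->E->refl->G->L'->C->R'->G->plug->G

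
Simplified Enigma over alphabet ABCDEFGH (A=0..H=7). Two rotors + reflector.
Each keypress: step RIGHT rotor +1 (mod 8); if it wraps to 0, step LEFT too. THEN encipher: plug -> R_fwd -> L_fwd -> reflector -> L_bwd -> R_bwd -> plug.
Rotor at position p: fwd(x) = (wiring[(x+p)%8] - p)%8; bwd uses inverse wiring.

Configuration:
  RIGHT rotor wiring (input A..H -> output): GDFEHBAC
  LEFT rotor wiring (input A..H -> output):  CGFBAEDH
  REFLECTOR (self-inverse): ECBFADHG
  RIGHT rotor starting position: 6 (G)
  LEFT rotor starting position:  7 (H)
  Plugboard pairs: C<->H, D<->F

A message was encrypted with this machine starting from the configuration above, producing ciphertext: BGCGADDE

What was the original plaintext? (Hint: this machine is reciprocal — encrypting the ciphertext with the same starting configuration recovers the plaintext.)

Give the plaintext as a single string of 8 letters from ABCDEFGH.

Answer: DBBHEGBG

Derivation:
Char 1 ('B'): step: R->7, L=7; B->plug->B->R->H->L->E->refl->A->L'->A->R'->F->plug->D
Char 2 ('G'): step: R->0, L->0 (L advanced); G->plug->G->R->A->L->C->refl->B->L'->D->R'->B->plug->B
Char 3 ('C'): step: R->1, L=0; C->plug->H->R->F->L->E->refl->A->L'->E->R'->B->plug->B
Char 4 ('G'): step: R->2, L=0; G->plug->G->R->E->L->A->refl->E->L'->F->R'->C->plug->H
Char 5 ('A'): step: R->3, L=0; A->plug->A->R->B->L->G->refl->H->L'->H->R'->E->plug->E
Char 6 ('D'): step: R->4, L=0; D->plug->F->R->H->L->H->refl->G->L'->B->R'->G->plug->G
Char 7 ('D'): step: R->5, L=0; D->plug->F->R->A->L->C->refl->B->L'->D->R'->B->plug->B
Char 8 ('E'): step: R->6, L=0; E->plug->E->R->H->L->H->refl->G->L'->B->R'->G->plug->G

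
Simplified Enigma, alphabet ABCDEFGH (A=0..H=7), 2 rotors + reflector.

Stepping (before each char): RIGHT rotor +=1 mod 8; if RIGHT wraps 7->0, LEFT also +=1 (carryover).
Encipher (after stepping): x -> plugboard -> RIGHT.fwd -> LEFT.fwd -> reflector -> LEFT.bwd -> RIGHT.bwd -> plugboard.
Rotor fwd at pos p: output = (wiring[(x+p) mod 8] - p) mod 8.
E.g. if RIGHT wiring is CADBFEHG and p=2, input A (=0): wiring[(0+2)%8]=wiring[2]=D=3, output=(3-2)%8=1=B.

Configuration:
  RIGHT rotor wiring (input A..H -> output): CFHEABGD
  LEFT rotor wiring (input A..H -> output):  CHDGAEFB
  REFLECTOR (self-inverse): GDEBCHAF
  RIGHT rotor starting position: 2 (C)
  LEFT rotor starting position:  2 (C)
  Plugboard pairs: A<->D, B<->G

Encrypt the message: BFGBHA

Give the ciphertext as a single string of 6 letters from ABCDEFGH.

Char 1 ('B'): step: R->3, L=2; B->plug->G->R->C->L->G->refl->A->L'->G->R'->C->plug->C
Char 2 ('F'): step: R->4, L=2; F->plug->F->R->B->L->E->refl->C->L'->D->R'->G->plug->B
Char 3 ('G'): step: R->5, L=2; G->plug->B->R->B->L->E->refl->C->L'->D->R'->H->plug->H
Char 4 ('B'): step: R->6, L=2; B->plug->G->R->C->L->G->refl->A->L'->G->R'->F->plug->F
Char 5 ('H'): step: R->7, L=2; H->plug->H->R->H->L->F->refl->H->L'->F->R'->E->plug->E
Char 6 ('A'): step: R->0, L->3 (L advanced); A->plug->D->R->E->L->G->refl->A->L'->H->R'->C->plug->C

Answer: CBHFEC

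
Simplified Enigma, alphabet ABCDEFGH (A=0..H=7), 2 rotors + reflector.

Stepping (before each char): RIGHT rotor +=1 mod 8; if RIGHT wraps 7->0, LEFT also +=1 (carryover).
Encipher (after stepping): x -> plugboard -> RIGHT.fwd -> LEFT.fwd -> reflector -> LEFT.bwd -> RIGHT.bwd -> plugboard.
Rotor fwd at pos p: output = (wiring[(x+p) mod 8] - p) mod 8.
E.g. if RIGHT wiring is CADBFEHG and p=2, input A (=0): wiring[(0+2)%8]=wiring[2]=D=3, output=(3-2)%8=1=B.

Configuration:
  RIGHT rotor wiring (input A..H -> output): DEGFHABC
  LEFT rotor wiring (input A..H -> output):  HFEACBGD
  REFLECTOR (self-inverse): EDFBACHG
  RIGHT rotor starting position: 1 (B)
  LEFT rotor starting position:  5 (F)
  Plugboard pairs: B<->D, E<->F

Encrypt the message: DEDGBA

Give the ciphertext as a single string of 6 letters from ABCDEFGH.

Answer: FDEDGB

Derivation:
Char 1 ('D'): step: R->2, L=5; D->plug->B->R->D->L->C->refl->F->L'->H->R'->E->plug->F
Char 2 ('E'): step: R->3, L=5; E->plug->F->R->A->L->E->refl->A->L'->E->R'->B->plug->D
Char 3 ('D'): step: R->4, L=5; D->plug->B->R->E->L->A->refl->E->L'->A->R'->F->plug->E
Char 4 ('G'): step: R->5, L=5; G->plug->G->R->A->L->E->refl->A->L'->E->R'->B->plug->D
Char 5 ('B'): step: R->6, L=5; B->plug->D->R->G->L->D->refl->B->L'->B->R'->G->plug->G
Char 6 ('A'): step: R->7, L=5; A->plug->A->R->D->L->C->refl->F->L'->H->R'->D->plug->B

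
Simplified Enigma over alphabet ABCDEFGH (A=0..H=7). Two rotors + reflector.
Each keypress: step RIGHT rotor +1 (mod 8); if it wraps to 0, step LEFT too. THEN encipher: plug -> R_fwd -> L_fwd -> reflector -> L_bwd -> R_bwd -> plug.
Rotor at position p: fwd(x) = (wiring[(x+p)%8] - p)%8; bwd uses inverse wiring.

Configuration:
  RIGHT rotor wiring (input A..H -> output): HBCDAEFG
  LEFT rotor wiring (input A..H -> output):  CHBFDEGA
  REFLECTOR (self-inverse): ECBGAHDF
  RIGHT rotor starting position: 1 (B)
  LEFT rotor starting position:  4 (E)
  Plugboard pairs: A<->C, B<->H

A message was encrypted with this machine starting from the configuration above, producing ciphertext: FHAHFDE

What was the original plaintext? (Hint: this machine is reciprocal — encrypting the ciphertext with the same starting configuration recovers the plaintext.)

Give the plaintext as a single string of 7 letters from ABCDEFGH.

Answer: GFEGEFD

Derivation:
Char 1 ('F'): step: R->2, L=4; F->plug->F->R->E->L->G->refl->D->L'->F->R'->G->plug->G
Char 2 ('H'): step: R->3, L=4; H->plug->B->R->F->L->D->refl->G->L'->E->R'->F->plug->F
Char 3 ('A'): step: R->4, L=4; A->plug->C->R->B->L->A->refl->E->L'->D->R'->E->plug->E
Char 4 ('H'): step: R->5, L=4; H->plug->B->R->A->L->H->refl->F->L'->G->R'->G->plug->G
Char 5 ('F'): step: R->6, L=4; F->plug->F->R->F->L->D->refl->G->L'->E->R'->E->plug->E
Char 6 ('D'): step: R->7, L=4; D->plug->D->R->D->L->E->refl->A->L'->B->R'->F->plug->F
Char 7 ('E'): step: R->0, L->5 (L advanced); E->plug->E->R->A->L->H->refl->F->L'->D->R'->D->plug->D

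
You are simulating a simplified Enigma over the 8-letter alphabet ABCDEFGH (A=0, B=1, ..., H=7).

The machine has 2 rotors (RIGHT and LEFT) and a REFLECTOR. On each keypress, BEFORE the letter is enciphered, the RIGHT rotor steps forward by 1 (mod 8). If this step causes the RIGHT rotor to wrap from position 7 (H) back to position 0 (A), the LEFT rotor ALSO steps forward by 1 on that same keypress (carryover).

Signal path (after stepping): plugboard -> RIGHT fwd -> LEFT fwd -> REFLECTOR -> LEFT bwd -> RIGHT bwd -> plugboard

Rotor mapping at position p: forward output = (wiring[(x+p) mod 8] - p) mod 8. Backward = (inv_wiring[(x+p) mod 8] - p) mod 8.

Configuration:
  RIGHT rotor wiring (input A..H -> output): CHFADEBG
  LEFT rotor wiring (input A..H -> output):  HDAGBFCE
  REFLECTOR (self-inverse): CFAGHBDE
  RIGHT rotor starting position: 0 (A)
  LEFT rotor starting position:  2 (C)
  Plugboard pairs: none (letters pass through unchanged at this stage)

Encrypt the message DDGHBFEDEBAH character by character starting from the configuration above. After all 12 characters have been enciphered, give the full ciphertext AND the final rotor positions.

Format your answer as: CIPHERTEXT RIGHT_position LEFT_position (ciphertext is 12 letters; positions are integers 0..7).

Char 1 ('D'): step: R->1, L=2; D->plug->D->R->C->L->H->refl->E->L'->B->R'->H->plug->H
Char 2 ('D'): step: R->2, L=2; D->plug->D->R->C->L->H->refl->E->L'->B->R'->C->plug->C
Char 3 ('G'): step: R->3, L=2; G->plug->G->R->E->L->A->refl->C->L'->F->R'->A->plug->A
Char 4 ('H'): step: R->4, L=2; H->plug->H->R->E->L->A->refl->C->L'->F->R'->C->plug->C
Char 5 ('B'): step: R->5, L=2; B->plug->B->R->E->L->A->refl->C->L'->F->R'->D->plug->D
Char 6 ('F'): step: R->6, L=2; F->plug->F->R->C->L->H->refl->E->L'->B->R'->D->plug->D
Char 7 ('E'): step: R->7, L=2; E->plug->E->R->B->L->E->refl->H->L'->C->R'->H->plug->H
Char 8 ('D'): step: R->0, L->3 (L advanced); D->plug->D->R->A->L->D->refl->G->L'->B->R'->G->plug->G
Char 9 ('E'): step: R->1, L=3; E->plug->E->R->D->L->H->refl->E->L'->F->R'->G->plug->G
Char 10 ('B'): step: R->2, L=3; B->plug->B->R->G->L->A->refl->C->L'->C->R'->D->plug->D
Char 11 ('A'): step: R->3, L=3; A->plug->A->R->F->L->E->refl->H->L'->D->R'->E->plug->E
Char 12 ('H'): step: R->4, L=3; H->plug->H->R->E->L->B->refl->F->L'->H->R'->A->plug->A
Final: ciphertext=HCACDDHGGDEA, RIGHT=4, LEFT=3

Answer: HCACDDHGGDEA 4 3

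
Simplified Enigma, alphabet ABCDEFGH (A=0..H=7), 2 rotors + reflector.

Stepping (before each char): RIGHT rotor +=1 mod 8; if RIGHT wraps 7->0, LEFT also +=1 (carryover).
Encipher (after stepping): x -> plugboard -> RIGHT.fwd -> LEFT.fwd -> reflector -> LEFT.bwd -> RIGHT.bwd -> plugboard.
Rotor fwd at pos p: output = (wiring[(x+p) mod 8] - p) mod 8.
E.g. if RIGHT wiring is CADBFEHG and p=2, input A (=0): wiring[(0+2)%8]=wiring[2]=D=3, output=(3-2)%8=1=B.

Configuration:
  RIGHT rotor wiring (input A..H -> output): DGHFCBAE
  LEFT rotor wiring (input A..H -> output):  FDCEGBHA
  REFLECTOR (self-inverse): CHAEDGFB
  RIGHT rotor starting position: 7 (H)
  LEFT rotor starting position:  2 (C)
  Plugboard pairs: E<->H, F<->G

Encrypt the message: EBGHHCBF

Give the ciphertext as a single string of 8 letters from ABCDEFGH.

Answer: HAEFDFCB

Derivation:
Char 1 ('E'): step: R->0, L->3 (L advanced); E->plug->H->R->E->L->F->refl->G->L'->C->R'->E->plug->H
Char 2 ('B'): step: R->1, L=3; B->plug->B->R->G->L->A->refl->C->L'->F->R'->A->plug->A
Char 3 ('G'): step: R->2, L=3; G->plug->F->R->C->L->G->refl->F->L'->E->R'->H->plug->E
Char 4 ('H'): step: R->3, L=3; H->plug->E->R->B->L->D->refl->E->L'->D->R'->G->plug->F
Char 5 ('H'): step: R->4, L=3; H->plug->E->R->H->L->H->refl->B->L'->A->R'->D->plug->D
Char 6 ('C'): step: R->5, L=3; C->plug->C->R->H->L->H->refl->B->L'->A->R'->G->plug->F
Char 7 ('B'): step: R->6, L=3; B->plug->B->R->G->L->A->refl->C->L'->F->R'->C->plug->C
Char 8 ('F'): step: R->7, L=3; F->plug->G->R->C->L->G->refl->F->L'->E->R'->B->plug->B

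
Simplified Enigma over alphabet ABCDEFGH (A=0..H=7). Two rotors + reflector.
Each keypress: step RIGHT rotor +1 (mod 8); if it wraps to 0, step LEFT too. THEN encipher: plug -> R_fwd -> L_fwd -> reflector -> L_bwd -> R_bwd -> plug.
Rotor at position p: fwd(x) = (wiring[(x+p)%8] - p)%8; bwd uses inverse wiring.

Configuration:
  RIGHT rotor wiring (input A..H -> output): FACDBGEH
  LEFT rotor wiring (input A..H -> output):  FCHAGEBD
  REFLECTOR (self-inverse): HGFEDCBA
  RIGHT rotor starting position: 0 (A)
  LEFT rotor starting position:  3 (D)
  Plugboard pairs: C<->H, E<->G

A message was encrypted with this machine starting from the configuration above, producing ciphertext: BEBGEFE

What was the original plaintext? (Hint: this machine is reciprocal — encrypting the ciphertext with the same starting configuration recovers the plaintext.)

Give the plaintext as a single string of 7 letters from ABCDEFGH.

Char 1 ('B'): step: R->1, L=3; B->plug->B->R->B->L->D->refl->E->L'->H->R'->A->plug->A
Char 2 ('E'): step: R->2, L=3; E->plug->G->R->D->L->G->refl->B->L'->C->R'->E->plug->G
Char 3 ('B'): step: R->3, L=3; B->plug->B->R->G->L->H->refl->A->L'->E->R'->E->plug->G
Char 4 ('G'): step: R->4, L=3; G->plug->E->R->B->L->D->refl->E->L'->H->R'->H->plug->C
Char 5 ('E'): step: R->5, L=3; E->plug->G->R->G->L->H->refl->A->L'->E->R'->H->plug->C
Char 6 ('F'): step: R->6, L=3; F->plug->F->R->F->L->C->refl->F->L'->A->R'->H->plug->C
Char 7 ('E'): step: R->7, L=3; E->plug->G->R->H->L->E->refl->D->L'->B->R'->C->plug->H

Answer: AGGCCCH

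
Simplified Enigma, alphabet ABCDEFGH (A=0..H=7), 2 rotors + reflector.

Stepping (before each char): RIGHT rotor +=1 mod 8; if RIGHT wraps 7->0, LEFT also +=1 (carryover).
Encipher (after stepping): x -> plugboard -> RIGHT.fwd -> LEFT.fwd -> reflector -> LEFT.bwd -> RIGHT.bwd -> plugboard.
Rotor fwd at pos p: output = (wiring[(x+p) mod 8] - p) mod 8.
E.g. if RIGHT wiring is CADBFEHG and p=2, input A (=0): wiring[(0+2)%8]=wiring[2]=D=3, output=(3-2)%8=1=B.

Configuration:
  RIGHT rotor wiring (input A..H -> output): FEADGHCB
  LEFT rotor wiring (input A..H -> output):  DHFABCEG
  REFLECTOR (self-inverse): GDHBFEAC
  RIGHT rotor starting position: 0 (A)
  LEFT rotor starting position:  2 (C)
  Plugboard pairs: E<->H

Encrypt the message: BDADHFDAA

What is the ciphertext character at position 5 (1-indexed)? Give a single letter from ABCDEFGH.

Char 1 ('B'): step: R->1, L=2; B->plug->B->R->H->L->F->refl->E->L'->F->R'->D->plug->D
Char 2 ('D'): step: R->2, L=2; D->plug->D->R->F->L->E->refl->F->L'->H->R'->F->plug->F
Char 3 ('A'): step: R->3, L=2; A->plug->A->R->A->L->D->refl->B->L'->G->R'->E->plug->H
Char 4 ('D'): step: R->4, L=2; D->plug->D->R->F->L->E->refl->F->L'->H->R'->H->plug->E
Char 5 ('H'): step: R->5, L=2; H->plug->E->R->H->L->F->refl->E->L'->F->R'->B->plug->B

B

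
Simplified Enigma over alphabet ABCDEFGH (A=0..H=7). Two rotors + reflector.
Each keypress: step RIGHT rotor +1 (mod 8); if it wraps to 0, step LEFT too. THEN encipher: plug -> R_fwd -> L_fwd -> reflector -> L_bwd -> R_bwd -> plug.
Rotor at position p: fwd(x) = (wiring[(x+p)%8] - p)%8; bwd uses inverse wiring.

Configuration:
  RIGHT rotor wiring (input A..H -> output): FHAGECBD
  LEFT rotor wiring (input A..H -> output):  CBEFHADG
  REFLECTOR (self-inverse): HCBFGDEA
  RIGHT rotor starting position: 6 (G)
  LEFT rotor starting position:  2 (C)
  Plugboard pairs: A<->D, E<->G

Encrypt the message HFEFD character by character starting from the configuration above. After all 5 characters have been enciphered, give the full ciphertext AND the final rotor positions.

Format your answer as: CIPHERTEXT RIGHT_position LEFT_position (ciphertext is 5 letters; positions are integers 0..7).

Char 1 ('H'): step: R->7, L=2; H->plug->H->R->C->L->F->refl->D->L'->B->R'->D->plug->A
Char 2 ('F'): step: R->0, L->3 (L advanced); F->plug->F->R->C->L->F->refl->D->L'->E->R'->E->plug->G
Char 3 ('E'): step: R->1, L=3; E->plug->G->R->C->L->F->refl->D->L'->E->R'->H->plug->H
Char 4 ('F'): step: R->2, L=3; F->plug->F->R->B->L->E->refl->G->L'->G->R'->A->plug->D
Char 5 ('D'): step: R->3, L=3; D->plug->A->R->D->L->A->refl->H->L'->F->R'->H->plug->H
Final: ciphertext=AGHDH, RIGHT=3, LEFT=3

Answer: AGHDH 3 3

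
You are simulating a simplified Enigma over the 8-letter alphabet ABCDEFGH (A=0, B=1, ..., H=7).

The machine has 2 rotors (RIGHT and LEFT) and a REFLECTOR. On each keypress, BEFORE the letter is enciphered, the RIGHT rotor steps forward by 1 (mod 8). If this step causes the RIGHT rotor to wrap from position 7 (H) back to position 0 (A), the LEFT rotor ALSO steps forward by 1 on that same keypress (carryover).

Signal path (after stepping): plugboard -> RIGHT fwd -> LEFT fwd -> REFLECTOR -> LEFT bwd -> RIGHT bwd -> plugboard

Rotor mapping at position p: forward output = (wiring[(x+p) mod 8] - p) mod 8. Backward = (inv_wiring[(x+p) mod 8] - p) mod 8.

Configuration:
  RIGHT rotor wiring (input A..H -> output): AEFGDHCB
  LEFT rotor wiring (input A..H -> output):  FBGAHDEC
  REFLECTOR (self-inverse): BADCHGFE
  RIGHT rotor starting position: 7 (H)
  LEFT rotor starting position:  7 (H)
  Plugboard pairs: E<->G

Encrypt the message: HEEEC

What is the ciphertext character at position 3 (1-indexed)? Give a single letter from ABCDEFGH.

Char 1 ('H'): step: R->0, L->0 (L advanced); H->plug->H->R->B->L->B->refl->A->L'->D->R'->E->plug->G
Char 2 ('E'): step: R->1, L=0; E->plug->G->R->A->L->F->refl->G->L'->C->R'->D->plug->D
Char 3 ('E'): step: R->2, L=0; E->plug->G->R->G->L->E->refl->H->L'->E->R'->B->plug->B

B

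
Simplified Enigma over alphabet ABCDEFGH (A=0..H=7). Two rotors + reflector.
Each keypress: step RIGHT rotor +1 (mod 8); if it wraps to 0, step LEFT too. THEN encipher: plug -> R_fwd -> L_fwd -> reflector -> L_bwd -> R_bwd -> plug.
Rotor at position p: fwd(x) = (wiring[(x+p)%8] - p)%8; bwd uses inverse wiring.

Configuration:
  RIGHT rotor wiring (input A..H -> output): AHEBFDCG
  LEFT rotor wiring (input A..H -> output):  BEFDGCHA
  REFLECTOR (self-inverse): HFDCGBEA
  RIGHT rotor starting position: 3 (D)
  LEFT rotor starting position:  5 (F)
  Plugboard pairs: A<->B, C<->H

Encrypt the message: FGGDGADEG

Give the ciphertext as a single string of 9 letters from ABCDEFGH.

Answer: HAAGDCBDC

Derivation:
Char 1 ('F'): step: R->4, L=5; F->plug->F->R->D->L->E->refl->G->L'->G->R'->C->plug->H
Char 2 ('G'): step: R->5, L=5; G->plug->G->R->E->L->H->refl->A->L'->F->R'->B->plug->A
Char 3 ('G'): step: R->6, L=5; G->plug->G->R->H->L->B->refl->F->L'->A->R'->B->plug->A
Char 4 ('D'): step: R->7, L=5; D->plug->D->R->F->L->A->refl->H->L'->E->R'->G->plug->G
Char 5 ('G'): step: R->0, L->6 (L advanced); G->plug->G->R->C->L->D->refl->C->L'->B->R'->D->plug->D
Char 6 ('A'): step: R->1, L=6; A->plug->B->R->D->L->G->refl->E->L'->H->R'->H->plug->C
Char 7 ('D'): step: R->2, L=6; D->plug->D->R->B->L->C->refl->D->L'->C->R'->A->plug->B
Char 8 ('E'): step: R->3, L=6; E->plug->E->R->D->L->G->refl->E->L'->H->R'->D->plug->D
Char 9 ('G'): step: R->4, L=6; G->plug->G->R->A->L->B->refl->F->L'->F->R'->H->plug->C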